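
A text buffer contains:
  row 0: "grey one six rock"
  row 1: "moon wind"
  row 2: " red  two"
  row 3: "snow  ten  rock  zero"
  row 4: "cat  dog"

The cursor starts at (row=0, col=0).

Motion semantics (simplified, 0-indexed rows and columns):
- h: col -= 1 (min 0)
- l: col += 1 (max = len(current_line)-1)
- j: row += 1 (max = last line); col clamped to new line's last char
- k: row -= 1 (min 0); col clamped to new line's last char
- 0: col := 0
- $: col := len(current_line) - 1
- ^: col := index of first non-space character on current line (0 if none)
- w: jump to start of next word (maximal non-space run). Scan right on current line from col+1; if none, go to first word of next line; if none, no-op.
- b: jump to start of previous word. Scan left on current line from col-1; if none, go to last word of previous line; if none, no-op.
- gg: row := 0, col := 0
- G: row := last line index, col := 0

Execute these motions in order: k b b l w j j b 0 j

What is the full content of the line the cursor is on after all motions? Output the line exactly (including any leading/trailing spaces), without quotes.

After 1 (k): row=0 col=0 char='g'
After 2 (b): row=0 col=0 char='g'
After 3 (b): row=0 col=0 char='g'
After 4 (l): row=0 col=1 char='r'
After 5 (w): row=0 col=5 char='o'
After 6 (j): row=1 col=5 char='w'
After 7 (j): row=2 col=5 char='_'
After 8 (b): row=2 col=1 char='r'
After 9 (0): row=2 col=0 char='_'
After 10 (j): row=3 col=0 char='s'

Answer: snow  ten  rock  zero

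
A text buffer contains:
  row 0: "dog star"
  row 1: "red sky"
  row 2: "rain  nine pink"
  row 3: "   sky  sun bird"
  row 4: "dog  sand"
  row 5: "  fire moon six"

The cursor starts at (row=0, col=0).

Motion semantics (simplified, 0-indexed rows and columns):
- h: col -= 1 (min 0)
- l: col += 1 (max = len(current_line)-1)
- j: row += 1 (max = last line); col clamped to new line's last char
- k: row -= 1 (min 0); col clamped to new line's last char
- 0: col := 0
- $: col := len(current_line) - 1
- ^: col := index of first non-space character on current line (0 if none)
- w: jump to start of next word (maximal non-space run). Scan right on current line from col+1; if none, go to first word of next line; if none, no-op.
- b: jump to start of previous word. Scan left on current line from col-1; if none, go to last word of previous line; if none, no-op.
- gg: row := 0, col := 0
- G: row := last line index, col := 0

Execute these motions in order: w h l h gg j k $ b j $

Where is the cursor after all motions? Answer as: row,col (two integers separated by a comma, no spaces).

Answer: 1,6

Derivation:
After 1 (w): row=0 col=4 char='s'
After 2 (h): row=0 col=3 char='_'
After 3 (l): row=0 col=4 char='s'
After 4 (h): row=0 col=3 char='_'
After 5 (gg): row=0 col=0 char='d'
After 6 (j): row=1 col=0 char='r'
After 7 (k): row=0 col=0 char='d'
After 8 ($): row=0 col=7 char='r'
After 9 (b): row=0 col=4 char='s'
After 10 (j): row=1 col=4 char='s'
After 11 ($): row=1 col=6 char='y'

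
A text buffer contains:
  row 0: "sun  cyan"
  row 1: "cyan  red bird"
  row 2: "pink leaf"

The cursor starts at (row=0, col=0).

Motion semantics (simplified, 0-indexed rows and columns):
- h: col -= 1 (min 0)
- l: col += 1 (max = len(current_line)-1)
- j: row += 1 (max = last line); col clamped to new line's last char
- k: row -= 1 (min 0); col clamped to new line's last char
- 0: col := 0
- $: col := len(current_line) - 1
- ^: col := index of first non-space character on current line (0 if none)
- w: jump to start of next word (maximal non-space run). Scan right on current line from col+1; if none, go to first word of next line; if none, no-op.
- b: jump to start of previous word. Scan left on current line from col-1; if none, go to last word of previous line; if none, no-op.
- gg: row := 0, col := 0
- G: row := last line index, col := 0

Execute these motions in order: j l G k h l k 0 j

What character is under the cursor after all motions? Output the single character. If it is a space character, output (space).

Answer: c

Derivation:
After 1 (j): row=1 col=0 char='c'
After 2 (l): row=1 col=1 char='y'
After 3 (G): row=2 col=0 char='p'
After 4 (k): row=1 col=0 char='c'
After 5 (h): row=1 col=0 char='c'
After 6 (l): row=1 col=1 char='y'
After 7 (k): row=0 col=1 char='u'
After 8 (0): row=0 col=0 char='s'
After 9 (j): row=1 col=0 char='c'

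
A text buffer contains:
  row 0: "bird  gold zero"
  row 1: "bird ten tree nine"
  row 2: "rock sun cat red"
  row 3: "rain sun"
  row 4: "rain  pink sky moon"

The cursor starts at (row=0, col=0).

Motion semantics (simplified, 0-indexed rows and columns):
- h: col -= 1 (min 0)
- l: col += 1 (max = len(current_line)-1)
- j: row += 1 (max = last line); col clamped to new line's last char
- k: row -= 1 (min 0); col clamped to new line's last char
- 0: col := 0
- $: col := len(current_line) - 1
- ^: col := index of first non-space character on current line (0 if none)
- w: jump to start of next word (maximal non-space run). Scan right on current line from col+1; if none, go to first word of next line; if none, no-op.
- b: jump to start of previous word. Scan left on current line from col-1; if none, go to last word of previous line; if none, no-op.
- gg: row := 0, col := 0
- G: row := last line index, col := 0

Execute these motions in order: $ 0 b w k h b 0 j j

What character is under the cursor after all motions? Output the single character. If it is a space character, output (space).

Answer: r

Derivation:
After 1 ($): row=0 col=14 char='o'
After 2 (0): row=0 col=0 char='b'
After 3 (b): row=0 col=0 char='b'
After 4 (w): row=0 col=6 char='g'
After 5 (k): row=0 col=6 char='g'
After 6 (h): row=0 col=5 char='_'
After 7 (b): row=0 col=0 char='b'
After 8 (0): row=0 col=0 char='b'
After 9 (j): row=1 col=0 char='b'
After 10 (j): row=2 col=0 char='r'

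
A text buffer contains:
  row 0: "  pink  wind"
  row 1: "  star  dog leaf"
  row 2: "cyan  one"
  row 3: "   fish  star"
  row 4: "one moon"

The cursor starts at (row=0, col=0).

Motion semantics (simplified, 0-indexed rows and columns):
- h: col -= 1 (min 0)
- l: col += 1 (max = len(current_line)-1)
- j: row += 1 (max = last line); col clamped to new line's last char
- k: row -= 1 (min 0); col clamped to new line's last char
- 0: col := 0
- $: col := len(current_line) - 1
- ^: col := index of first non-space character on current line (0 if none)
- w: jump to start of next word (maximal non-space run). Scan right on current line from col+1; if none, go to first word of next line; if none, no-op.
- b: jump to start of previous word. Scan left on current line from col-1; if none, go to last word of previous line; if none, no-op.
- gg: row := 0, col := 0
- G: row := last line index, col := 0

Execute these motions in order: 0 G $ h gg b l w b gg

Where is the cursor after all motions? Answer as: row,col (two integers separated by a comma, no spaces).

Answer: 0,0

Derivation:
After 1 (0): row=0 col=0 char='_'
After 2 (G): row=4 col=0 char='o'
After 3 ($): row=4 col=7 char='n'
After 4 (h): row=4 col=6 char='o'
After 5 (gg): row=0 col=0 char='_'
After 6 (b): row=0 col=0 char='_'
After 7 (l): row=0 col=1 char='_'
After 8 (w): row=0 col=2 char='p'
After 9 (b): row=0 col=2 char='p'
After 10 (gg): row=0 col=0 char='_'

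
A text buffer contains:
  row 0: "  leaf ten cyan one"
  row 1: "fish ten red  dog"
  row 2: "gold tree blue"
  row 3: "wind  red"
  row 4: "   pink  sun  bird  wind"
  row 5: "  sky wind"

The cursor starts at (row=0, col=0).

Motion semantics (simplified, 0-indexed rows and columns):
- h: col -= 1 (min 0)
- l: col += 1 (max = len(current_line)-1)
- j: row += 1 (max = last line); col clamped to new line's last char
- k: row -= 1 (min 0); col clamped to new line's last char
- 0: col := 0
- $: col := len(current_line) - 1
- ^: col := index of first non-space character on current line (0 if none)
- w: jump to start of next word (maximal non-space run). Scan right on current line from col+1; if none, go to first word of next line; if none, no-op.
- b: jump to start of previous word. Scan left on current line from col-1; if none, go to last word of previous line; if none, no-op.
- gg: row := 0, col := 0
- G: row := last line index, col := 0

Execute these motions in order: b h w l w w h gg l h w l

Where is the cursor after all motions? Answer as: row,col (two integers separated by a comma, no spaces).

After 1 (b): row=0 col=0 char='_'
After 2 (h): row=0 col=0 char='_'
After 3 (w): row=0 col=2 char='l'
After 4 (l): row=0 col=3 char='e'
After 5 (w): row=0 col=7 char='t'
After 6 (w): row=0 col=11 char='c'
After 7 (h): row=0 col=10 char='_'
After 8 (gg): row=0 col=0 char='_'
After 9 (l): row=0 col=1 char='_'
After 10 (h): row=0 col=0 char='_'
After 11 (w): row=0 col=2 char='l'
After 12 (l): row=0 col=3 char='e'

Answer: 0,3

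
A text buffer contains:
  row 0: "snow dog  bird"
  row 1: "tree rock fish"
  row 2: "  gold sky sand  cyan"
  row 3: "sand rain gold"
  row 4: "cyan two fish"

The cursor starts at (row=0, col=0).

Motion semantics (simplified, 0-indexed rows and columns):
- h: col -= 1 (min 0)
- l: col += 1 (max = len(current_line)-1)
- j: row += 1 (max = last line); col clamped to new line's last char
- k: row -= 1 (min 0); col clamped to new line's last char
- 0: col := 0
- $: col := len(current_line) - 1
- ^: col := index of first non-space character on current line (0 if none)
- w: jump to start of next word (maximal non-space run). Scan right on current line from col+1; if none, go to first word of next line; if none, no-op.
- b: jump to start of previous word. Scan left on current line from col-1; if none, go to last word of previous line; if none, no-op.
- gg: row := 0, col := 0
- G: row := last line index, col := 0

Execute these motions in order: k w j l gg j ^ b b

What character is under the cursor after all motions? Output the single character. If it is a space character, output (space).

Answer: d

Derivation:
After 1 (k): row=0 col=0 char='s'
After 2 (w): row=0 col=5 char='d'
After 3 (j): row=1 col=5 char='r'
After 4 (l): row=1 col=6 char='o'
After 5 (gg): row=0 col=0 char='s'
After 6 (j): row=1 col=0 char='t'
After 7 (^): row=1 col=0 char='t'
After 8 (b): row=0 col=10 char='b'
After 9 (b): row=0 col=5 char='d'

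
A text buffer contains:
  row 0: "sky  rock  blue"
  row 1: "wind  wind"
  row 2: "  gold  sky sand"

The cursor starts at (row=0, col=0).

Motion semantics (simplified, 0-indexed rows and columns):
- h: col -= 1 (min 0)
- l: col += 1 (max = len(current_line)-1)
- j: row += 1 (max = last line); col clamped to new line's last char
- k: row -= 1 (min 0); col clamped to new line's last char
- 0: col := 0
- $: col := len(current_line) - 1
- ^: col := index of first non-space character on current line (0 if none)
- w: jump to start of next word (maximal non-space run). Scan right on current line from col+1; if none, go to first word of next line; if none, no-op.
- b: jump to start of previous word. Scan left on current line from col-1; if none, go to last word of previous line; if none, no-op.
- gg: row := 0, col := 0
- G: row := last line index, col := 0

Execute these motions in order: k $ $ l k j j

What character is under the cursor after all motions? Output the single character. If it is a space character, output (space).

After 1 (k): row=0 col=0 char='s'
After 2 ($): row=0 col=14 char='e'
After 3 ($): row=0 col=14 char='e'
After 4 (l): row=0 col=14 char='e'
After 5 (k): row=0 col=14 char='e'
After 6 (j): row=1 col=9 char='d'
After 7 (j): row=2 col=9 char='k'

Answer: k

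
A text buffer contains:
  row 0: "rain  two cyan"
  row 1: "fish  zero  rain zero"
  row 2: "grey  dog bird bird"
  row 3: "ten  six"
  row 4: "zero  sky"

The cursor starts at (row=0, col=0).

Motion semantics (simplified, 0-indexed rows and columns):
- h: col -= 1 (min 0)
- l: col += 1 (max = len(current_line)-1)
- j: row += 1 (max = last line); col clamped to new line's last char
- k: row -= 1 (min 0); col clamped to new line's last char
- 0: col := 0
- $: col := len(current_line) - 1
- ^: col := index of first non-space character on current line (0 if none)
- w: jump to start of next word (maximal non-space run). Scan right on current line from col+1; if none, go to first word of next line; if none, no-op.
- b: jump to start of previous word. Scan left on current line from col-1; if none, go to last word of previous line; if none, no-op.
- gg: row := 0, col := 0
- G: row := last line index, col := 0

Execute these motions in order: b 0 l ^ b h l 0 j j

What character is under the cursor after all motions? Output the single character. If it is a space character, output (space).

Answer: g

Derivation:
After 1 (b): row=0 col=0 char='r'
After 2 (0): row=0 col=0 char='r'
After 3 (l): row=0 col=1 char='a'
After 4 (^): row=0 col=0 char='r'
After 5 (b): row=0 col=0 char='r'
After 6 (h): row=0 col=0 char='r'
After 7 (l): row=0 col=1 char='a'
After 8 (0): row=0 col=0 char='r'
After 9 (j): row=1 col=0 char='f'
After 10 (j): row=2 col=0 char='g'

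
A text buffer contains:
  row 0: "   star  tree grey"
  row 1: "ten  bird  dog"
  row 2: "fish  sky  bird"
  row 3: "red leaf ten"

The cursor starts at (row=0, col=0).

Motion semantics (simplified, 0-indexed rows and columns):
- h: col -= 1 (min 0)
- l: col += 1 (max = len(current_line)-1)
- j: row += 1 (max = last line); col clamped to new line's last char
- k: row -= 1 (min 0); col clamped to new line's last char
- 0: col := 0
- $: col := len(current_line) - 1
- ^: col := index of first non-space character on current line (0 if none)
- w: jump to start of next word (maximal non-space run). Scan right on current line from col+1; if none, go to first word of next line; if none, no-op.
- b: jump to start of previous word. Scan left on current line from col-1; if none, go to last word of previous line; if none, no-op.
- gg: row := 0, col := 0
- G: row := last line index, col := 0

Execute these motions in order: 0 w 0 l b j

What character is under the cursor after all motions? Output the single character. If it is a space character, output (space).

After 1 (0): row=0 col=0 char='_'
After 2 (w): row=0 col=3 char='s'
After 3 (0): row=0 col=0 char='_'
After 4 (l): row=0 col=1 char='_'
After 5 (b): row=0 col=1 char='_'
After 6 (j): row=1 col=1 char='e'

Answer: e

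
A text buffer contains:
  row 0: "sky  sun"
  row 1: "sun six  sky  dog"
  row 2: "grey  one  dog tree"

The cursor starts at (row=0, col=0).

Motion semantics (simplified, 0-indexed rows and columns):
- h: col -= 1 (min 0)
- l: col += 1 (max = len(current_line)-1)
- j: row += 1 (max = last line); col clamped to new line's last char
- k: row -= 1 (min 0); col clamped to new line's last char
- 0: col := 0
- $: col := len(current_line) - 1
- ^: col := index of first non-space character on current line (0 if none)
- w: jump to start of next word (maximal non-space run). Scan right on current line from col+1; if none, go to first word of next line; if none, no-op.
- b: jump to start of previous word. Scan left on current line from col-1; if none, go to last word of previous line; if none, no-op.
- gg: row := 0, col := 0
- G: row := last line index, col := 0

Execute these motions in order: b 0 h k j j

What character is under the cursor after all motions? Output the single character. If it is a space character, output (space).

Answer: g

Derivation:
After 1 (b): row=0 col=0 char='s'
After 2 (0): row=0 col=0 char='s'
After 3 (h): row=0 col=0 char='s'
After 4 (k): row=0 col=0 char='s'
After 5 (j): row=1 col=0 char='s'
After 6 (j): row=2 col=0 char='g'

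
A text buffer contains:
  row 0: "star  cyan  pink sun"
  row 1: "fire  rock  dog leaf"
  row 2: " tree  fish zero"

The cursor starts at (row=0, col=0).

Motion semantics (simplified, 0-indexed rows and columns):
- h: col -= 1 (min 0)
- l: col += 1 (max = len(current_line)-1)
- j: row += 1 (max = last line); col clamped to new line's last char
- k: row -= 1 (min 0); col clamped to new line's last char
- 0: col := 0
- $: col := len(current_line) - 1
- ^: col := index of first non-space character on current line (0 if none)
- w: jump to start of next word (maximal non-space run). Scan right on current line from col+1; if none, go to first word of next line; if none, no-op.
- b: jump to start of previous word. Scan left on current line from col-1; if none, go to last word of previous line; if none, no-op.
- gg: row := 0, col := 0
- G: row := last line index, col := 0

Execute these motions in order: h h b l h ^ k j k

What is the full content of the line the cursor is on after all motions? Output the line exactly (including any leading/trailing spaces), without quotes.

After 1 (h): row=0 col=0 char='s'
After 2 (h): row=0 col=0 char='s'
After 3 (b): row=0 col=0 char='s'
After 4 (l): row=0 col=1 char='t'
After 5 (h): row=0 col=0 char='s'
After 6 (^): row=0 col=0 char='s'
After 7 (k): row=0 col=0 char='s'
After 8 (j): row=1 col=0 char='f'
After 9 (k): row=0 col=0 char='s'

Answer: star  cyan  pink sun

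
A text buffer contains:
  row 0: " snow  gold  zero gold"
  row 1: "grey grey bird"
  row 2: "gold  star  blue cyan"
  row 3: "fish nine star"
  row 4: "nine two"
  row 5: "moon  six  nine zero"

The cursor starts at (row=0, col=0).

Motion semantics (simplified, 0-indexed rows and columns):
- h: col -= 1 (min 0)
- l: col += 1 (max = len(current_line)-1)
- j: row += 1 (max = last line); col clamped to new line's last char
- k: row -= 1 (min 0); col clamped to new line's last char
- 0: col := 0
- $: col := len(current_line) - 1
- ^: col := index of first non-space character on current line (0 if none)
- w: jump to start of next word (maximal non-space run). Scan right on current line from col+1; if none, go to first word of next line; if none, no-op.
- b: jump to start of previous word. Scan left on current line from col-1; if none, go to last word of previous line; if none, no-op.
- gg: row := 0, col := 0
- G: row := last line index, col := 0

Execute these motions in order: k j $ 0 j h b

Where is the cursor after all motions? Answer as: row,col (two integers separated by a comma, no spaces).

Answer: 1,10

Derivation:
After 1 (k): row=0 col=0 char='_'
After 2 (j): row=1 col=0 char='g'
After 3 ($): row=1 col=13 char='d'
After 4 (0): row=1 col=0 char='g'
After 5 (j): row=2 col=0 char='g'
After 6 (h): row=2 col=0 char='g'
After 7 (b): row=1 col=10 char='b'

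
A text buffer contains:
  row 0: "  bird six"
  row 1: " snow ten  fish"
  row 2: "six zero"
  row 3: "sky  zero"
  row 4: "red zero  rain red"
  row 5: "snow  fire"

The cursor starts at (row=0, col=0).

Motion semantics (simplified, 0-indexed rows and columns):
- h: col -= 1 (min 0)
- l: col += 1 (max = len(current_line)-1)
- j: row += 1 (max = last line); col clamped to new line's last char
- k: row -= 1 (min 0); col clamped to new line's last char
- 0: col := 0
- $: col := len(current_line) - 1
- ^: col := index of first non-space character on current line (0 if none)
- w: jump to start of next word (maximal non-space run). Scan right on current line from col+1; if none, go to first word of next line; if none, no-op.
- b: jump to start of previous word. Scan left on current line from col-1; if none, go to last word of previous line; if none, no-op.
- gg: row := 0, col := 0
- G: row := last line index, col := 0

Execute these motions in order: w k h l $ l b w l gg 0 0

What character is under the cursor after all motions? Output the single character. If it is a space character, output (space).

After 1 (w): row=0 col=2 char='b'
After 2 (k): row=0 col=2 char='b'
After 3 (h): row=0 col=1 char='_'
After 4 (l): row=0 col=2 char='b'
After 5 ($): row=0 col=9 char='x'
After 6 (l): row=0 col=9 char='x'
After 7 (b): row=0 col=7 char='s'
After 8 (w): row=1 col=1 char='s'
After 9 (l): row=1 col=2 char='n'
After 10 (gg): row=0 col=0 char='_'
After 11 (0): row=0 col=0 char='_'
After 12 (0): row=0 col=0 char='_'

Answer: (space)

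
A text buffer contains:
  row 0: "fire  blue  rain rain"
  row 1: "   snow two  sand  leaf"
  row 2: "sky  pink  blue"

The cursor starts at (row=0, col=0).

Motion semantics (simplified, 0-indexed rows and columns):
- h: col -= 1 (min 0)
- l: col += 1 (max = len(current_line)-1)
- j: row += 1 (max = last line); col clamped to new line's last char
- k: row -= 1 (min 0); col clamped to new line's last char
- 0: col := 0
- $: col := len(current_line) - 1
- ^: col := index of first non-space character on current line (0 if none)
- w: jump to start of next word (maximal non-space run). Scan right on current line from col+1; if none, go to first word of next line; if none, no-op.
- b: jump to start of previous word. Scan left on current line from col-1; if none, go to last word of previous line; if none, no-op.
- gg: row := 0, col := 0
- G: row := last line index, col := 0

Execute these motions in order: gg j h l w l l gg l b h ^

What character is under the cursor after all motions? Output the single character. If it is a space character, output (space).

Answer: f

Derivation:
After 1 (gg): row=0 col=0 char='f'
After 2 (j): row=1 col=0 char='_'
After 3 (h): row=1 col=0 char='_'
After 4 (l): row=1 col=1 char='_'
After 5 (w): row=1 col=3 char='s'
After 6 (l): row=1 col=4 char='n'
After 7 (l): row=1 col=5 char='o'
After 8 (gg): row=0 col=0 char='f'
After 9 (l): row=0 col=1 char='i'
After 10 (b): row=0 col=0 char='f'
After 11 (h): row=0 col=0 char='f'
After 12 (^): row=0 col=0 char='f'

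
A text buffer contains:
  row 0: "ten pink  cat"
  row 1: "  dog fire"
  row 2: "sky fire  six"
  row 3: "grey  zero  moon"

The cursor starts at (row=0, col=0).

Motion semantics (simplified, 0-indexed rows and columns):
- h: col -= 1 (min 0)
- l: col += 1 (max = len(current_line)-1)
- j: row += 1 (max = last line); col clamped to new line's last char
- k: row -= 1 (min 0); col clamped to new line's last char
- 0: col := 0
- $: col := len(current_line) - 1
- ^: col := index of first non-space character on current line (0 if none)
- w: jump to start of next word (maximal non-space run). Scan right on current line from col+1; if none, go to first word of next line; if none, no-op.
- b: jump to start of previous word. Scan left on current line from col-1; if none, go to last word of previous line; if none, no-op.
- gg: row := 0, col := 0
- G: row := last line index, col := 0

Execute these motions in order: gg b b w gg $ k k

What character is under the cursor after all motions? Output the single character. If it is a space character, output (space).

Answer: t

Derivation:
After 1 (gg): row=0 col=0 char='t'
After 2 (b): row=0 col=0 char='t'
After 3 (b): row=0 col=0 char='t'
After 4 (w): row=0 col=4 char='p'
After 5 (gg): row=0 col=0 char='t'
After 6 ($): row=0 col=12 char='t'
After 7 (k): row=0 col=12 char='t'
After 8 (k): row=0 col=12 char='t'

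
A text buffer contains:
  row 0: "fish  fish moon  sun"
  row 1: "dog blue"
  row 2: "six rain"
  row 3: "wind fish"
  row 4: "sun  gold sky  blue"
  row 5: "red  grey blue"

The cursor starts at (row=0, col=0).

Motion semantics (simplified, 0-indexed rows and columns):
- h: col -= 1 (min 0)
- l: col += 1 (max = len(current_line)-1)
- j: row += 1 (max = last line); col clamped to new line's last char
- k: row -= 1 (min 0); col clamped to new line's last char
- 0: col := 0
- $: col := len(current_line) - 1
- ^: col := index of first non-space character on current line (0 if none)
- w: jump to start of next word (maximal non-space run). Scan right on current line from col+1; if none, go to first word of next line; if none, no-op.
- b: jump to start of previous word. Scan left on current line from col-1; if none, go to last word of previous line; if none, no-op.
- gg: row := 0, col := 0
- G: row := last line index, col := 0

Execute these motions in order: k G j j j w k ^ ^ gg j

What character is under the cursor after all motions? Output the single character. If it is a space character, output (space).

After 1 (k): row=0 col=0 char='f'
After 2 (G): row=5 col=0 char='r'
After 3 (j): row=5 col=0 char='r'
After 4 (j): row=5 col=0 char='r'
After 5 (j): row=5 col=0 char='r'
After 6 (w): row=5 col=5 char='g'
After 7 (k): row=4 col=5 char='g'
After 8 (^): row=4 col=0 char='s'
After 9 (^): row=4 col=0 char='s'
After 10 (gg): row=0 col=0 char='f'
After 11 (j): row=1 col=0 char='d'

Answer: d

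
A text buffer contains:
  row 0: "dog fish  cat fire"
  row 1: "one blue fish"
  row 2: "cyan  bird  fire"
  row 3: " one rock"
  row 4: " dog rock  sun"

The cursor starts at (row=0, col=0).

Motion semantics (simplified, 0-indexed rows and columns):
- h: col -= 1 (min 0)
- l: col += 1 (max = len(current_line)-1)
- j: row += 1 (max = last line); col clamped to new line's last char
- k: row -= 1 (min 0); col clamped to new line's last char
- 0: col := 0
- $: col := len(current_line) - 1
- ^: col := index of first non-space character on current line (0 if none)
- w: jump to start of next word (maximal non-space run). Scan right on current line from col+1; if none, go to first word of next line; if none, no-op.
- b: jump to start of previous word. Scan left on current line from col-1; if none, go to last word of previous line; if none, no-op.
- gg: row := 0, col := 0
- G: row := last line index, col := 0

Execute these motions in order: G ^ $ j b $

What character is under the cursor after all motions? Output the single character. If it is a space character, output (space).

After 1 (G): row=4 col=0 char='_'
After 2 (^): row=4 col=1 char='d'
After 3 ($): row=4 col=13 char='n'
After 4 (j): row=4 col=13 char='n'
After 5 (b): row=4 col=11 char='s'
After 6 ($): row=4 col=13 char='n'

Answer: n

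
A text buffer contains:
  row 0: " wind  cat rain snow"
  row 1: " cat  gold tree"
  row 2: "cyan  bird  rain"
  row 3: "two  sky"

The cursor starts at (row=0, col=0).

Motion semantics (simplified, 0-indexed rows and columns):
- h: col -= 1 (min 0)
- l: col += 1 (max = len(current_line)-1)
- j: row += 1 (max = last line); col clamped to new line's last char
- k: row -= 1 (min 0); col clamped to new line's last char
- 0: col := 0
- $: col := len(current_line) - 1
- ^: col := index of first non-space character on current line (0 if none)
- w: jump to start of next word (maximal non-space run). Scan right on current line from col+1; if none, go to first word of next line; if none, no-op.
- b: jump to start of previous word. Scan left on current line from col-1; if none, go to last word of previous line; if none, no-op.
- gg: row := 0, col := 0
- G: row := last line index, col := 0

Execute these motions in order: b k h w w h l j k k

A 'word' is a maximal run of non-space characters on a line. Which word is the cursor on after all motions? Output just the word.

After 1 (b): row=0 col=0 char='_'
After 2 (k): row=0 col=0 char='_'
After 3 (h): row=0 col=0 char='_'
After 4 (w): row=0 col=1 char='w'
After 5 (w): row=0 col=7 char='c'
After 6 (h): row=0 col=6 char='_'
After 7 (l): row=0 col=7 char='c'
After 8 (j): row=1 col=7 char='o'
After 9 (k): row=0 col=7 char='c'
After 10 (k): row=0 col=7 char='c'

Answer: cat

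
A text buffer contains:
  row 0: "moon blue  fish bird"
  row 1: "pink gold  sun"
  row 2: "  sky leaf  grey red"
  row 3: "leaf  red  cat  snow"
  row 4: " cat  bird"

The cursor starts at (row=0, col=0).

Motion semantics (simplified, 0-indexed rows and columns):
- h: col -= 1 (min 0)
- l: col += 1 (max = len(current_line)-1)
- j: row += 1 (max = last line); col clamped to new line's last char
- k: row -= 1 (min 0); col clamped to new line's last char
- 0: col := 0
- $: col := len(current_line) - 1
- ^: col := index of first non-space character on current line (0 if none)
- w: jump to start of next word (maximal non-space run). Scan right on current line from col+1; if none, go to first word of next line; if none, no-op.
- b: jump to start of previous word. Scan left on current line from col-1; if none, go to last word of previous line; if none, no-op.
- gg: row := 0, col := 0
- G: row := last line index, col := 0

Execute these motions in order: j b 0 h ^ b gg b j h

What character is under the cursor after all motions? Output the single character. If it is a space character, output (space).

Answer: p

Derivation:
After 1 (j): row=1 col=0 char='p'
After 2 (b): row=0 col=16 char='b'
After 3 (0): row=0 col=0 char='m'
After 4 (h): row=0 col=0 char='m'
After 5 (^): row=0 col=0 char='m'
After 6 (b): row=0 col=0 char='m'
After 7 (gg): row=0 col=0 char='m'
After 8 (b): row=0 col=0 char='m'
After 9 (j): row=1 col=0 char='p'
After 10 (h): row=1 col=0 char='p'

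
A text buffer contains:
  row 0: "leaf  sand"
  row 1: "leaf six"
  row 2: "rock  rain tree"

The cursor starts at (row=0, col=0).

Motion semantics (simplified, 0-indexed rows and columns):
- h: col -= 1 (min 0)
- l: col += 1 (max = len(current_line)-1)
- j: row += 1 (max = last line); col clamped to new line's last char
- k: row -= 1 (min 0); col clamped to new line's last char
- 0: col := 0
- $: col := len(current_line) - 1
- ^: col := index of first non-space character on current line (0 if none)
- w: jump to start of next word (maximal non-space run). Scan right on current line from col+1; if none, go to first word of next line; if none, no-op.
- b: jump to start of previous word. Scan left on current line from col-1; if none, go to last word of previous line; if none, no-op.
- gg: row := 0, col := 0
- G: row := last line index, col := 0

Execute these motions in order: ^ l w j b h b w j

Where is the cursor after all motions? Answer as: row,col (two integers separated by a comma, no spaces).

After 1 (^): row=0 col=0 char='l'
After 2 (l): row=0 col=1 char='e'
After 3 (w): row=0 col=6 char='s'
After 4 (j): row=1 col=6 char='i'
After 5 (b): row=1 col=5 char='s'
After 6 (h): row=1 col=4 char='_'
After 7 (b): row=1 col=0 char='l'
After 8 (w): row=1 col=5 char='s'
After 9 (j): row=2 col=5 char='_'

Answer: 2,5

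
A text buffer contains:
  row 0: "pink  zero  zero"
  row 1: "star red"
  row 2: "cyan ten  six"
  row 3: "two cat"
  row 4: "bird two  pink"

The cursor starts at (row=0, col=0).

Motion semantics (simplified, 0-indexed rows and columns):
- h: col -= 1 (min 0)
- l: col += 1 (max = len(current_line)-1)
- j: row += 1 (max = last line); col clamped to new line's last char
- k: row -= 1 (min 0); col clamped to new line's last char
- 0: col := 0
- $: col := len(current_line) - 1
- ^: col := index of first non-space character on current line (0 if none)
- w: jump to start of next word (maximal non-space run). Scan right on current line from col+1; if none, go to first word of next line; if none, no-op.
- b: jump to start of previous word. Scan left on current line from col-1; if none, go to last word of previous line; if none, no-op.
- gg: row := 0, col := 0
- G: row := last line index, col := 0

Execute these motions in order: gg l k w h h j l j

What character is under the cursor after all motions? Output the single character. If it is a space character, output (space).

Answer: t

Derivation:
After 1 (gg): row=0 col=0 char='p'
After 2 (l): row=0 col=1 char='i'
After 3 (k): row=0 col=1 char='i'
After 4 (w): row=0 col=6 char='z'
After 5 (h): row=0 col=5 char='_'
After 6 (h): row=0 col=4 char='_'
After 7 (j): row=1 col=4 char='_'
After 8 (l): row=1 col=5 char='r'
After 9 (j): row=2 col=5 char='t'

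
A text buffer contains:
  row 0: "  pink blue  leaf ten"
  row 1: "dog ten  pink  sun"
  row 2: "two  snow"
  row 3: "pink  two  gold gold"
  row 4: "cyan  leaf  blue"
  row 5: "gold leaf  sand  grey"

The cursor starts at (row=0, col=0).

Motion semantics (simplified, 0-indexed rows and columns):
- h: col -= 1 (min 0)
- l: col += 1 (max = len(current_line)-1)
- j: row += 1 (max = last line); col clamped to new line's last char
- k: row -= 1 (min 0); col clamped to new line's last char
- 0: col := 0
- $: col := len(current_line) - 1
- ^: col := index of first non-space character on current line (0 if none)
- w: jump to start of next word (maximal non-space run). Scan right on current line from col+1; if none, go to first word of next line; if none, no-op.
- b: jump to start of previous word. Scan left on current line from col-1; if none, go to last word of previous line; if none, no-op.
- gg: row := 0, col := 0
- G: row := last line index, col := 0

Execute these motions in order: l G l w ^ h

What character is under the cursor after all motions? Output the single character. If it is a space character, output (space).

After 1 (l): row=0 col=1 char='_'
After 2 (G): row=5 col=0 char='g'
After 3 (l): row=5 col=1 char='o'
After 4 (w): row=5 col=5 char='l'
After 5 (^): row=5 col=0 char='g'
After 6 (h): row=5 col=0 char='g'

Answer: g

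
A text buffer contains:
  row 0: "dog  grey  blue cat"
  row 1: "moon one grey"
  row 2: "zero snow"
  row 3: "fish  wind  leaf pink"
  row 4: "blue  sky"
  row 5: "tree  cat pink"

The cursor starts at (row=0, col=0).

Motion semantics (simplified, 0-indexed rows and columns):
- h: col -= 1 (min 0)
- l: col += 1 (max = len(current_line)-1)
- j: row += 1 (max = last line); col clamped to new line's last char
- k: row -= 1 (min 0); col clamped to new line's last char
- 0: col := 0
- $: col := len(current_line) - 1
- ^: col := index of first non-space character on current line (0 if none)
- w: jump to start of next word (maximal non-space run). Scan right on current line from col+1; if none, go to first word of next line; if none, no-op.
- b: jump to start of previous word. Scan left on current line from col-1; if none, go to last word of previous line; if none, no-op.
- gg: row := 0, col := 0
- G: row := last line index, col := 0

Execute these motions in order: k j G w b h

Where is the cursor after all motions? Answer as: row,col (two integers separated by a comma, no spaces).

Answer: 5,0

Derivation:
After 1 (k): row=0 col=0 char='d'
After 2 (j): row=1 col=0 char='m'
After 3 (G): row=5 col=0 char='t'
After 4 (w): row=5 col=6 char='c'
After 5 (b): row=5 col=0 char='t'
After 6 (h): row=5 col=0 char='t'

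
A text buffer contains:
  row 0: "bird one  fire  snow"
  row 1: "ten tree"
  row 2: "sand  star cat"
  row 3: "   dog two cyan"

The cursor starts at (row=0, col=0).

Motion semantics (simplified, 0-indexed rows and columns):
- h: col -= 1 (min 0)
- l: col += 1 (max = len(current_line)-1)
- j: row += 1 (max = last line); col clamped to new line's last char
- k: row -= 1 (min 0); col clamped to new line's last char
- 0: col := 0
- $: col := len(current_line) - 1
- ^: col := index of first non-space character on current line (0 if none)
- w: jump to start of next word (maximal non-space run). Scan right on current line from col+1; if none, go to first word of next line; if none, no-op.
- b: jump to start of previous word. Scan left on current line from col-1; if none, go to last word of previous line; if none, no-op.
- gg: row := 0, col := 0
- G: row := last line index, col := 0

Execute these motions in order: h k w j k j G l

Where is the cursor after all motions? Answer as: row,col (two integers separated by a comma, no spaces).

Answer: 3,1

Derivation:
After 1 (h): row=0 col=0 char='b'
After 2 (k): row=0 col=0 char='b'
After 3 (w): row=0 col=5 char='o'
After 4 (j): row=1 col=5 char='r'
After 5 (k): row=0 col=5 char='o'
After 6 (j): row=1 col=5 char='r'
After 7 (G): row=3 col=0 char='_'
After 8 (l): row=3 col=1 char='_'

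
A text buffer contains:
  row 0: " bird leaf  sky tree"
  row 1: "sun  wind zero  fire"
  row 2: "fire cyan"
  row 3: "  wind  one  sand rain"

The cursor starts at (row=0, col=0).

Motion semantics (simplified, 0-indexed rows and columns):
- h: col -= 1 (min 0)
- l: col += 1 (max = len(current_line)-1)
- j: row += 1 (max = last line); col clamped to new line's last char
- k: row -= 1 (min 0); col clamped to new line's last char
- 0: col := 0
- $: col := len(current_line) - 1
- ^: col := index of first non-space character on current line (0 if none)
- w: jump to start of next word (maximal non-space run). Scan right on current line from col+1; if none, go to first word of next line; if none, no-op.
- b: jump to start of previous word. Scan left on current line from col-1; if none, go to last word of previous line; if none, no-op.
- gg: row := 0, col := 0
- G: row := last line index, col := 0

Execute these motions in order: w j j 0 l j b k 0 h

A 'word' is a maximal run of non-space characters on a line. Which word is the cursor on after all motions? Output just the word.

Answer: sun

Derivation:
After 1 (w): row=0 col=1 char='b'
After 2 (j): row=1 col=1 char='u'
After 3 (j): row=2 col=1 char='i'
After 4 (0): row=2 col=0 char='f'
After 5 (l): row=2 col=1 char='i'
After 6 (j): row=3 col=1 char='_'
After 7 (b): row=2 col=5 char='c'
After 8 (k): row=1 col=5 char='w'
After 9 (0): row=1 col=0 char='s'
After 10 (h): row=1 col=0 char='s'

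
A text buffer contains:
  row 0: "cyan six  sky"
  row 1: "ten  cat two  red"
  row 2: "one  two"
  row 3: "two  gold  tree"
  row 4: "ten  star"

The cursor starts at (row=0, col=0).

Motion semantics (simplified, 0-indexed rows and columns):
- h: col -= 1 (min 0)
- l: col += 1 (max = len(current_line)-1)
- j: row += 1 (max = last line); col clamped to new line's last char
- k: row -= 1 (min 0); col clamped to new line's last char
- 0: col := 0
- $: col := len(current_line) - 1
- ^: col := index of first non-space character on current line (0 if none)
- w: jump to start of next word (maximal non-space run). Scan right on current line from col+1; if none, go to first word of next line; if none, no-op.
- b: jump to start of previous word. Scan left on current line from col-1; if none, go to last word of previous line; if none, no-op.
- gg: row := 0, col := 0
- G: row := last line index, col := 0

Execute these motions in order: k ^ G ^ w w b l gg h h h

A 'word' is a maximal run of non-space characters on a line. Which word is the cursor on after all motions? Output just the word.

Answer: cyan

Derivation:
After 1 (k): row=0 col=0 char='c'
After 2 (^): row=0 col=0 char='c'
After 3 (G): row=4 col=0 char='t'
After 4 (^): row=4 col=0 char='t'
After 5 (w): row=4 col=5 char='s'
After 6 (w): row=4 col=5 char='s'
After 7 (b): row=4 col=0 char='t'
After 8 (l): row=4 col=1 char='e'
After 9 (gg): row=0 col=0 char='c'
After 10 (h): row=0 col=0 char='c'
After 11 (h): row=0 col=0 char='c'
After 12 (h): row=0 col=0 char='c'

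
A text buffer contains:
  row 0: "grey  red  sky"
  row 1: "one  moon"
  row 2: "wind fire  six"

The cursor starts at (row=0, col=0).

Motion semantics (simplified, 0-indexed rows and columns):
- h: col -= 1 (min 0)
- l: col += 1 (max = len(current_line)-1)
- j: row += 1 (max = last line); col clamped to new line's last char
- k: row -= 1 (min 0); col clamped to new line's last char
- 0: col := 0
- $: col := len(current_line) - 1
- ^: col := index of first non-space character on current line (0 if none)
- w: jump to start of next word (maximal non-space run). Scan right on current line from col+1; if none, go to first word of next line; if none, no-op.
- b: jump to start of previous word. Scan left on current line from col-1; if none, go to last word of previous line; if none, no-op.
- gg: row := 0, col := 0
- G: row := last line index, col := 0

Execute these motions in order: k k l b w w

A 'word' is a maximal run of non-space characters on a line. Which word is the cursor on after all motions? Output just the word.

Answer: sky

Derivation:
After 1 (k): row=0 col=0 char='g'
After 2 (k): row=0 col=0 char='g'
After 3 (l): row=0 col=1 char='r'
After 4 (b): row=0 col=0 char='g'
After 5 (w): row=0 col=6 char='r'
After 6 (w): row=0 col=11 char='s'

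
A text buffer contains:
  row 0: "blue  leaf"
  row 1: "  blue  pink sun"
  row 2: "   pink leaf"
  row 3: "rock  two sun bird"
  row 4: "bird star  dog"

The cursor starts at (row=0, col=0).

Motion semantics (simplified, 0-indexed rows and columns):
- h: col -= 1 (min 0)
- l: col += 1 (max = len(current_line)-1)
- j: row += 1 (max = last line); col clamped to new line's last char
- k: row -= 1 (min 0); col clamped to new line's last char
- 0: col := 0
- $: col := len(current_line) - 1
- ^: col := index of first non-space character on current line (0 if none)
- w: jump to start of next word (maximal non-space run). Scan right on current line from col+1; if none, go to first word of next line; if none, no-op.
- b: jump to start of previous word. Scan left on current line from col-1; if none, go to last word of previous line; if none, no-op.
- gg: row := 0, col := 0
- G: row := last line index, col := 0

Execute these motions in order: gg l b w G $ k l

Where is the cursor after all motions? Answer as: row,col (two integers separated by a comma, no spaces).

Answer: 3,14

Derivation:
After 1 (gg): row=0 col=0 char='b'
After 2 (l): row=0 col=1 char='l'
After 3 (b): row=0 col=0 char='b'
After 4 (w): row=0 col=6 char='l'
After 5 (G): row=4 col=0 char='b'
After 6 ($): row=4 col=13 char='g'
After 7 (k): row=3 col=13 char='_'
After 8 (l): row=3 col=14 char='b'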